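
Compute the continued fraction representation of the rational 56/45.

[1; 4, 11]

Run the Euclidean algorithm on 56 and 45; the successive quotients are the partial quotients a_0, a_1, ... (each step inverts the fractional part left over by the previous one):
  56 = 1*45 + 11, so a_0 = 1.
  45 = 4*11 + 1, so a_1 = 4.
  11 = 11*1 + 0, so a_2 = 11.
The remainder reaches 0 after 3 divisions, so the expansion has 3 partial quotients, read off in order.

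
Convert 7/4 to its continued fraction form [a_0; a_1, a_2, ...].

Run the Euclidean algorithm on 7 and 4; the successive quotients are the partial quotients a_0, a_1, ... (each step inverts the fractional part left over by the previous one):
  7 = 1*4 + 3, so a_0 = 1.
  4 = 1*3 + 1, so a_1 = 1.
  3 = 3*1 + 0, so a_2 = 3.
The remainder reaches 0 after 3 divisions, so the expansion has 3 partial quotients, read off in order.

[1; 1, 3]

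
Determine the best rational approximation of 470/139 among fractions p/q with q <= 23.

Expand x = 470/139 as a continued fraction with the Euclidean algorithm:
  470 = 3*139 + 53, so a_0 = 3.
  139 = 2*53 + 33, so a_1 = 2.
  53 = 1*33 + 20, so a_2 = 1.
  33 = 1*20 + 13, so a_3 = 1.
  20 = 1*13 + 7, so a_4 = 1.
  13 = 1*7 + 6, so a_5 = 1.
  7 = 1*6 + 1, so a_6 = 1.
  6 = 6*1 + 0, so a_7 = 6.
so x = [3; 2, 1, 1, 1, 1, 1, 6].
Convergents (p_i = a_i*p_{i-1} + p_{i-2}, q_i = a_i*q_{i-1} + q_{i-2} with p_{-2}=0, p_{-1}=1, q_{-2}=1, q_{-1}=0), until the denominator exceeds 23:
  i=0: a_0=3, p_0 = 3*1 + 0 = 3, q_0 = 3*0 + 1 = 1.
  i=1: a_1=2, p_1 = 2*3 + 1 = 7, q_1 = 2*1 + 0 = 2.
  i=2: a_2=1, p_2 = 1*7 + 3 = 10, q_2 = 1*2 + 1 = 3.
  i=3: a_3=1, p_3 = 1*10 + 7 = 17, q_3 = 1*3 + 2 = 5.
  i=4: a_4=1, p_4 = 1*17 + 10 = 27, q_4 = 1*5 + 3 = 8.
  i=5: a_5=1, p_5 = 1*27 + 17 = 44, q_5 = 1*8 + 5 = 13.
  i=6: a_6=1, p_6 = 1*44 + 27 = 71, q_6 = 1*13 + 8 = 21.
  i=7: a_7=6, p_7 = 6*71 + 44 = 470, q_7 = 6*21 + 13 = 139.
q_7 = 139 > 23, so the last convergent with denominator <= 23 is p_6/q_6 = 71/21.
The closest fraction with denominator <= 23 is either p_6/q_6 or the intermediate fraction (k*p_6 + p_5)/(k*q_6 + q_5) with the largest k >= 1 whose denominator stays <= 23; these approach x as k grows, and every other convergent or intermediate fraction in range is farther away.
Largest k: floor((23 - q_5)/q_6) = floor((23 - 13)/21) = 0.
Since k = 0, no intermediate fraction beyond p_6/q_6 has denominator <= 23, so the convergent 71/21 is the closest (its error is |470*21 - 71*139|/(139*21) = 1/2919).

71/21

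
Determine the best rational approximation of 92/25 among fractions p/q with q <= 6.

11/3

Expand x = 92/25 as a continued fraction with the Euclidean algorithm:
  92 = 3*25 + 17, so a_0 = 3.
  25 = 1*17 + 8, so a_1 = 1.
  17 = 2*8 + 1, so a_2 = 2.
  8 = 8*1 + 0, so a_3 = 8.
so x = [3; 1, 2, 8].
Convergents (p_i = a_i*p_{i-1} + p_{i-2}, q_i = a_i*q_{i-1} + q_{i-2} with p_{-2}=0, p_{-1}=1, q_{-2}=1, q_{-1}=0), until the denominator exceeds 6:
  i=0: a_0=3, p_0 = 3*1 + 0 = 3, q_0 = 3*0 + 1 = 1.
  i=1: a_1=1, p_1 = 1*3 + 1 = 4, q_1 = 1*1 + 0 = 1.
  i=2: a_2=2, p_2 = 2*4 + 3 = 11, q_2 = 2*1 + 1 = 3.
  i=3: a_3=8, p_3 = 8*11 + 4 = 92, q_3 = 8*3 + 1 = 25.
q_3 = 25 > 6, so the last convergent with denominator <= 6 is p_2/q_2 = 11/3.
The closest fraction with denominator <= 6 is either p_2/q_2 or the intermediate fraction (k*p_2 + p_1)/(k*q_2 + q_1) with the largest k >= 1 whose denominator stays <= 6; these approach x as k grows, and every other convergent or intermediate fraction in range is farther away.
Largest k: floor((6 - q_1)/q_2) = floor((6 - 1)/3) = 1.
That gives (1*11 + 4)/(1*3 + 1) = 15/4.
Compare the errors: |x - 11/3| = |92*3 - 11*25|/(25*3) = 1/75, and |x - 15/4| = |92*4 - 15*25|/(25*4) = 7/100.
Cross-multiplying, 1*100 = 100 < 525 = 7*75, so 1/75 is smaller: the convergent 11/3 is closer to x than 15/4.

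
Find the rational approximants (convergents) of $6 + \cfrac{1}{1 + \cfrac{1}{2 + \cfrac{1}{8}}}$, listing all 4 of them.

6/1, 7/1, 20/3, 167/25

Using the convergent recurrence p_i = a_i*p_{i-1} + p_{i-2}, q_i = a_i*q_{i-1} + q_{i-2} with p_{-2}=0, p_{-1}=1, q_{-2}=1, q_{-1}=0:
  i=0: a_0=6, p_0 = 6*1 + 0 = 6, q_0 = 6*0 + 1 = 1.
  i=1: a_1=1, p_1 = 1*6 + 1 = 7, q_1 = 1*1 + 0 = 1.
  i=2: a_2=2, p_2 = 2*7 + 6 = 20, q_2 = 2*1 + 1 = 3.
  i=3: a_3=8, p_3 = 8*20 + 7 = 167, q_3 = 8*3 + 1 = 25.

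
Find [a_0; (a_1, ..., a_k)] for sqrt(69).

[8; (3, 3, 1, 4, 1, 3, 3, 16)]

Write x_i = (sqrt(69) + m_i)/d_i with (m_0, d_0) = (0, 1). a_0 = floor(sqrt(69)) = 8, since 8^2 = 64 <= 69 < 81 = 9^2.
Iterate m_{i+1} = d_i*a_i - m_i, d_{i+1} = (69 - m_{i+1}^2)/d_i, a_{i+1} = floor((a_0 + m_{i+1})/d_{i+1}):
  m_1 = 1*8 - 0 = 8, d_1 = (69 - 8^2)/1 = 5/1 = 5, a_1 = floor((8 + 8)/5) = 3.
  m_2 = 5*3 - 8 = 7, d_2 = (69 - 7^2)/5 = 20/5 = 4, a_2 = floor((8 + 7)/4) = 3.
  m_3 = 4*3 - 7 = 5, d_3 = (69 - 5^2)/4 = 44/4 = 11, a_3 = floor((8 + 5)/11) = 1.
  m_4 = 11*1 - 5 = 6, d_4 = (69 - 6^2)/11 = 33/11 = 3, a_4 = floor((8 + 6)/3) = 4.
  m_5 = 3*4 - 6 = 6, d_5 = (69 - 6^2)/3 = 33/3 = 11, a_5 = floor((8 + 6)/11) = 1.
  m_6 = 11*1 - 6 = 5, d_6 = (69 - 5^2)/11 = 44/11 = 4, a_6 = floor((8 + 5)/4) = 3.
  m_7 = 4*3 - 5 = 7, d_7 = (69 - 7^2)/4 = 20/4 = 5, a_7 = floor((8 + 7)/5) = 3.
  m_8 = 5*3 - 7 = 8, d_8 = (69 - 8^2)/5 = 5/5 = 1, a_8 = floor((8 + 8)/1) = 16.
  m_9 = 1*16 - 8 = 8, d_9 = (69 - 8^2)/1 = 5/1 = 5: (m_9, d_9) = (m_1, d_1) = (8, 5), so from here the quotients repeat a_1, ..., a_8; the period length is 8.
Hence the expansion of sqrt(69) is a_0 = 8 followed by the repeating block 3, 3, 1, 4, 1, 3, 3, 16 (period 8).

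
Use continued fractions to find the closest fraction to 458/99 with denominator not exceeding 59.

273/59

Expand x = 458/99 as a continued fraction with the Euclidean algorithm:
  458 = 4*99 + 62, so a_0 = 4.
  99 = 1*62 + 37, so a_1 = 1.
  62 = 1*37 + 25, so a_2 = 1.
  37 = 1*25 + 12, so a_3 = 1.
  25 = 2*12 + 1, so a_4 = 2.
  12 = 12*1 + 0, so a_5 = 12.
so x = [4; 1, 1, 1, 2, 12].
Convergents (p_i = a_i*p_{i-1} + p_{i-2}, q_i = a_i*q_{i-1} + q_{i-2} with p_{-2}=0, p_{-1}=1, q_{-2}=1, q_{-1}=0), until the denominator exceeds 59:
  i=0: a_0=4, p_0 = 4*1 + 0 = 4, q_0 = 4*0 + 1 = 1.
  i=1: a_1=1, p_1 = 1*4 + 1 = 5, q_1 = 1*1 + 0 = 1.
  i=2: a_2=1, p_2 = 1*5 + 4 = 9, q_2 = 1*1 + 1 = 2.
  i=3: a_3=1, p_3 = 1*9 + 5 = 14, q_3 = 1*2 + 1 = 3.
  i=4: a_4=2, p_4 = 2*14 + 9 = 37, q_4 = 2*3 + 2 = 8.
  i=5: a_5=12, p_5 = 12*37 + 14 = 458, q_5 = 12*8 + 3 = 99.
q_5 = 99 > 59, so the last convergent with denominator <= 59 is p_4/q_4 = 37/8.
The closest fraction with denominator <= 59 is either p_4/q_4 or the intermediate fraction (k*p_4 + p_3)/(k*q_4 + q_3) with the largest k >= 1 whose denominator stays <= 59; these approach x as k grows, and every other convergent or intermediate fraction in range is farther away.
Largest k: floor((59 - q_3)/q_4) = floor((59 - 3)/8) = 7.
That gives (7*37 + 14)/(7*8 + 3) = 273/59.
Compare the errors: |x - 37/8| = |458*8 - 37*99|/(99*8) = 1/792, and |x - 273/59| = |458*59 - 273*99|/(99*59) = 5/5841.
Cross-multiplying, 5*792 = 3960 < 5841 = 1*5841, so 5/5841 is smaller: the intermediate fraction 273/59 is closer to x than 37/8.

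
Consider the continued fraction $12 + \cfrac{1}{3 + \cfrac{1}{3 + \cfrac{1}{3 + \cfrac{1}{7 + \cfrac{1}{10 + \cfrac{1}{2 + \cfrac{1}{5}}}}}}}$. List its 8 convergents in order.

Using the convergent recurrence p_i = a_i*p_{i-1} + p_{i-2}, q_i = a_i*q_{i-1} + q_{i-2} with p_{-2}=0, p_{-1}=1, q_{-2}=1, q_{-1}=0:
  i=0: a_0=12, p_0 = 12*1 + 0 = 12, q_0 = 12*0 + 1 = 1.
  i=1: a_1=3, p_1 = 3*12 + 1 = 37, q_1 = 3*1 + 0 = 3.
  i=2: a_2=3, p_2 = 3*37 + 12 = 123, q_2 = 3*3 + 1 = 10.
  i=3: a_3=3, p_3 = 3*123 + 37 = 406, q_3 = 3*10 + 3 = 33.
  i=4: a_4=7, p_4 = 7*406 + 123 = 2965, q_4 = 7*33 + 10 = 241.
  i=5: a_5=10, p_5 = 10*2965 + 406 = 30056, q_5 = 10*241 + 33 = 2443.
  i=6: a_6=2, p_6 = 2*30056 + 2965 = 63077, q_6 = 2*2443 + 241 = 5127.
  i=7: a_7=5, p_7 = 5*63077 + 30056 = 345441, q_7 = 5*5127 + 2443 = 28078.

12/1, 37/3, 123/10, 406/33, 2965/241, 30056/2443, 63077/5127, 345441/28078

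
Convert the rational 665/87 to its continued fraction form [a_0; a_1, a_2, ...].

[7; 1, 1, 1, 4, 6]

Run the Euclidean algorithm on 665 and 87; the successive quotients are the partial quotients a_0, a_1, ... (each step inverts the fractional part left over by the previous one):
  665 = 7*87 + 56, so a_0 = 7.
  87 = 1*56 + 31, so a_1 = 1.
  56 = 1*31 + 25, so a_2 = 1.
  31 = 1*25 + 6, so a_3 = 1.
  25 = 4*6 + 1, so a_4 = 4.
  6 = 6*1 + 0, so a_5 = 6.
The remainder reaches 0 after 6 divisions, so the expansion has 6 partial quotients, read off in order.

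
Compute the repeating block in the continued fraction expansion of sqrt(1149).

[33; (1, 8, 1, 2, 3, 22, 3, 2, 1, 8, 1, 66)]

Write x_i = (sqrt(1149) + m_i)/d_i with (m_0, d_0) = (0, 1). a_0 = floor(sqrt(1149)) = 33, since 33^2 = 1089 <= 1149 < 1156 = 34^2.
Iterate m_{i+1} = d_i*a_i - m_i, d_{i+1} = (1149 - m_{i+1}^2)/d_i, a_{i+1} = floor((a_0 + m_{i+1})/d_{i+1}):
  m_1 = 1*33 - 0 = 33, d_1 = (1149 - 33^2)/1 = 60/1 = 60, a_1 = floor((33 + 33)/60) = 1.
  m_2 = 60*1 - 33 = 27, d_2 = (1149 - 27^2)/60 = 420/60 = 7, a_2 = floor((33 + 27)/7) = 8.
  m_3 = 7*8 - 27 = 29, d_3 = (1149 - 29^2)/7 = 308/7 = 44, a_3 = floor((33 + 29)/44) = 1.
  m_4 = 44*1 - 29 = 15, d_4 = (1149 - 15^2)/44 = 924/44 = 21, a_4 = floor((33 + 15)/21) = 2.
  m_5 = 21*2 - 15 = 27, d_5 = (1149 - 27^2)/21 = 420/21 = 20, a_5 = floor((33 + 27)/20) = 3.
  m_6 = 20*3 - 27 = 33, d_6 = (1149 - 33^2)/20 = 60/20 = 3, a_6 = floor((33 + 33)/3) = 22.
  m_7 = 3*22 - 33 = 33, d_7 = (1149 - 33^2)/3 = 60/3 = 20, a_7 = floor((33 + 33)/20) = 3.
  m_8 = 20*3 - 33 = 27, d_8 = (1149 - 27^2)/20 = 420/20 = 21, a_8 = floor((33 + 27)/21) = 2.
  m_9 = 21*2 - 27 = 15, d_9 = (1149 - 15^2)/21 = 924/21 = 44, a_9 = floor((33 + 15)/44) = 1.
  m_10 = 44*1 - 15 = 29, d_10 = (1149 - 29^2)/44 = 308/44 = 7, a_10 = floor((33 + 29)/7) = 8.
  m_11 = 7*8 - 29 = 27, d_11 = (1149 - 27^2)/7 = 420/7 = 60, a_11 = floor((33 + 27)/60) = 1.
  m_12 = 60*1 - 27 = 33, d_12 = (1149 - 33^2)/60 = 60/60 = 1, a_12 = floor((33 + 33)/1) = 66.
  m_13 = 1*66 - 33 = 33, d_13 = (1149 - 33^2)/1 = 60/1 = 60: (m_13, d_13) = (m_1, d_1) = (33, 60), so from here the quotients repeat a_1, ..., a_12; the period length is 12.
Hence the expansion of sqrt(1149) is a_0 = 33 followed by the repeating block 1, 8, 1, 2, 3, 22, 3, 2, 1, 8, 1, 66 (period 12).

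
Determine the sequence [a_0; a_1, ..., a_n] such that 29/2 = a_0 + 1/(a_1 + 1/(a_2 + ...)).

Run the Euclidean algorithm on 29 and 2; the successive quotients are the partial quotients a_0, a_1, ... (each step inverts the fractional part left over by the previous one):
  29 = 14*2 + 1, so a_0 = 14.
  2 = 2*1 + 0, so a_1 = 2.
The remainder reaches 0 after 2 divisions, so the expansion has 2 partial quotients, read off in order.

[14; 2]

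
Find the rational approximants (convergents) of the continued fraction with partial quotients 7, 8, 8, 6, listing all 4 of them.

7/1, 57/8, 463/65, 2835/398

Using the convergent recurrence p_i = a_i*p_{i-1} + p_{i-2}, q_i = a_i*q_{i-1} + q_{i-2} with p_{-2}=0, p_{-1}=1, q_{-2}=1, q_{-1}=0:
  i=0: a_0=7, p_0 = 7*1 + 0 = 7, q_0 = 7*0 + 1 = 1.
  i=1: a_1=8, p_1 = 8*7 + 1 = 57, q_1 = 8*1 + 0 = 8.
  i=2: a_2=8, p_2 = 8*57 + 7 = 463, q_2 = 8*8 + 1 = 65.
  i=3: a_3=6, p_3 = 6*463 + 57 = 2835, q_3 = 6*65 + 8 = 398.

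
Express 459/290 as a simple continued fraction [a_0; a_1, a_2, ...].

Run the Euclidean algorithm on 459 and 290; the successive quotients are the partial quotients a_0, a_1, ... (each step inverts the fractional part left over by the previous one):
  459 = 1*290 + 169, so a_0 = 1.
  290 = 1*169 + 121, so a_1 = 1.
  169 = 1*121 + 48, so a_2 = 1.
  121 = 2*48 + 25, so a_3 = 2.
  48 = 1*25 + 23, so a_4 = 1.
  25 = 1*23 + 2, so a_5 = 1.
  23 = 11*2 + 1, so a_6 = 11.
  2 = 2*1 + 0, so a_7 = 2.
The remainder reaches 0 after 8 divisions, so the expansion has 8 partial quotients, read off in order.

[1; 1, 1, 2, 1, 1, 11, 2]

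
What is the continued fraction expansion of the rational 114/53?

Run the Euclidean algorithm on 114 and 53; the successive quotients are the partial quotients a_0, a_1, ... (each step inverts the fractional part left over by the previous one):
  114 = 2*53 + 8, so a_0 = 2.
  53 = 6*8 + 5, so a_1 = 6.
  8 = 1*5 + 3, so a_2 = 1.
  5 = 1*3 + 2, so a_3 = 1.
  3 = 1*2 + 1, so a_4 = 1.
  2 = 2*1 + 0, so a_5 = 2.
The remainder reaches 0 after 6 divisions, so the expansion has 6 partial quotients, read off in order.

[2; 6, 1, 1, 1, 2]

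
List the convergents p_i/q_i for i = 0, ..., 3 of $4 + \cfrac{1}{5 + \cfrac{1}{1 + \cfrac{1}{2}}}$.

Using the convergent recurrence p_i = a_i*p_{i-1} + p_{i-2}, q_i = a_i*q_{i-1} + q_{i-2} with p_{-2}=0, p_{-1}=1, q_{-2}=1, q_{-1}=0:
  i=0: a_0=4, p_0 = 4*1 + 0 = 4, q_0 = 4*0 + 1 = 1.
  i=1: a_1=5, p_1 = 5*4 + 1 = 21, q_1 = 5*1 + 0 = 5.
  i=2: a_2=1, p_2 = 1*21 + 4 = 25, q_2 = 1*5 + 1 = 6.
  i=3: a_3=2, p_3 = 2*25 + 21 = 71, q_3 = 2*6 + 5 = 17.

4/1, 21/5, 25/6, 71/17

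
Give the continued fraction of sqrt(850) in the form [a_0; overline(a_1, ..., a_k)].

[29; overline(6, 2, 6, 58)]

Write x_i = (sqrt(850) + m_i)/d_i with (m_0, d_0) = (0, 1). a_0 = floor(sqrt(850)) = 29, since 29^2 = 841 <= 850 < 900 = 30^2.
Iterate m_{i+1} = d_i*a_i - m_i, d_{i+1} = (850 - m_{i+1}^2)/d_i, a_{i+1} = floor((a_0 + m_{i+1})/d_{i+1}):
  m_1 = 1*29 - 0 = 29, d_1 = (850 - 29^2)/1 = 9/1 = 9, a_1 = floor((29 + 29)/9) = 6.
  m_2 = 9*6 - 29 = 25, d_2 = (850 - 25^2)/9 = 225/9 = 25, a_2 = floor((29 + 25)/25) = 2.
  m_3 = 25*2 - 25 = 25, d_3 = (850 - 25^2)/25 = 225/25 = 9, a_3 = floor((29 + 25)/9) = 6.
  m_4 = 9*6 - 25 = 29, d_4 = (850 - 29^2)/9 = 9/9 = 1, a_4 = floor((29 + 29)/1) = 58.
  m_5 = 1*58 - 29 = 29, d_5 = (850 - 29^2)/1 = 9/1 = 9: (m_5, d_5) = (m_1, d_1) = (29, 9), so from here the quotients repeat a_1, ..., a_4; the period length is 4.
Hence the expansion of sqrt(850) is a_0 = 29 followed by the repeating block 6, 2, 6, 58 (period 4).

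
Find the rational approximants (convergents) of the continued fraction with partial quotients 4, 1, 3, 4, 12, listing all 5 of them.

4/1, 5/1, 19/4, 81/17, 991/208

Using the convergent recurrence p_i = a_i*p_{i-1} + p_{i-2}, q_i = a_i*q_{i-1} + q_{i-2} with p_{-2}=0, p_{-1}=1, q_{-2}=1, q_{-1}=0:
  i=0: a_0=4, p_0 = 4*1 + 0 = 4, q_0 = 4*0 + 1 = 1.
  i=1: a_1=1, p_1 = 1*4 + 1 = 5, q_1 = 1*1 + 0 = 1.
  i=2: a_2=3, p_2 = 3*5 + 4 = 19, q_2 = 3*1 + 1 = 4.
  i=3: a_3=4, p_3 = 4*19 + 5 = 81, q_3 = 4*4 + 1 = 17.
  i=4: a_4=12, p_4 = 12*81 + 19 = 991, q_4 = 12*17 + 4 = 208.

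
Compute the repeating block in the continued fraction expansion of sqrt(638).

[25; (3, 1, 6, 2, 6, 1, 3, 50)]

Write x_i = (sqrt(638) + m_i)/d_i with (m_0, d_0) = (0, 1). a_0 = floor(sqrt(638)) = 25, since 25^2 = 625 <= 638 < 676 = 26^2.
Iterate m_{i+1} = d_i*a_i - m_i, d_{i+1} = (638 - m_{i+1}^2)/d_i, a_{i+1} = floor((a_0 + m_{i+1})/d_{i+1}):
  m_1 = 1*25 - 0 = 25, d_1 = (638 - 25^2)/1 = 13/1 = 13, a_1 = floor((25 + 25)/13) = 3.
  m_2 = 13*3 - 25 = 14, d_2 = (638 - 14^2)/13 = 442/13 = 34, a_2 = floor((25 + 14)/34) = 1.
  m_3 = 34*1 - 14 = 20, d_3 = (638 - 20^2)/34 = 238/34 = 7, a_3 = floor((25 + 20)/7) = 6.
  m_4 = 7*6 - 20 = 22, d_4 = (638 - 22^2)/7 = 154/7 = 22, a_4 = floor((25 + 22)/22) = 2.
  m_5 = 22*2 - 22 = 22, d_5 = (638 - 22^2)/22 = 154/22 = 7, a_5 = floor((25 + 22)/7) = 6.
  m_6 = 7*6 - 22 = 20, d_6 = (638 - 20^2)/7 = 238/7 = 34, a_6 = floor((25 + 20)/34) = 1.
  m_7 = 34*1 - 20 = 14, d_7 = (638 - 14^2)/34 = 442/34 = 13, a_7 = floor((25 + 14)/13) = 3.
  m_8 = 13*3 - 14 = 25, d_8 = (638 - 25^2)/13 = 13/13 = 1, a_8 = floor((25 + 25)/1) = 50.
  m_9 = 1*50 - 25 = 25, d_9 = (638 - 25^2)/1 = 13/1 = 13: (m_9, d_9) = (m_1, d_1) = (25, 13), so from here the quotients repeat a_1, ..., a_8; the period length is 8.
Hence the expansion of sqrt(638) is a_0 = 25 followed by the repeating block 3, 1, 6, 2, 6, 1, 3, 50 (period 8).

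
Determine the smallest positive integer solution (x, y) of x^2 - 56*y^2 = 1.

First expand sqrt(56) as a continued fraction. With x_i = (sqrt(56) + m_i)/d_i and (m_0, d_0) = (0, 1): a_0 = floor(sqrt(56)) = 7, since 7^2 = 49 <= 56 < 64 = 8^2.
Iterate m_{i+1} = d_i*a_i - m_i, d_{i+1} = (56 - m_{i+1}^2)/d_i, a_{i+1} = floor((a_0 + m_{i+1})/d_{i+1}):
  m_1 = 1*7 - 0 = 7, d_1 = (56 - 7^2)/1 = 7/1 = 7, a_1 = floor((7 + 7)/7) = 2.
  m_2 = 7*2 - 7 = 7, d_2 = (56 - 7^2)/7 = 7/7 = 1, a_2 = floor((7 + 7)/1) = 14.
  m_3 = 1*14 - 7 = 7, d_3 = (56 - 7^2)/1 = 7/1 = 7: (m_3, d_3) = (m_1, d_1) = (7, 7), so from here the quotients repeat a_1, a_2; the period length is 2.
So sqrt(56) = [7; (2, 14)] with period length k = 2.
k is even, so the fundamental solution of x^2 - 56y^2 = 1 is (p_{k-1}, q_{k-1}) = (p_1, q_1); compute convergents through index 1.
Convergents (p_i = a_i*p_{i-1} + p_{i-2}, q_i = a_i*q_{i-1} + q_{i-2} with p_{-2}=0, p_{-1}=1, q_{-2}=1, q_{-1}=0):
  i=0: a_0=7, p_0 = 7*1 + 0 = 7, q_0 = 7*0 + 1 = 1.
  i=1: a_1=2, p_1 = 2*7 + 1 = 15, q_1 = 2*1 + 0 = 2.
Check: 15^2 - 56*2^2 = 225 - 224 = 1, so (x, y) = (15, 2) solves the equation, and by the theorem it is the least positive solution.

(x, y) = (15, 2)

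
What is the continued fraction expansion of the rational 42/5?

Run the Euclidean algorithm on 42 and 5; the successive quotients are the partial quotients a_0, a_1, ... (each step inverts the fractional part left over by the previous one):
  42 = 8*5 + 2, so a_0 = 8.
  5 = 2*2 + 1, so a_1 = 2.
  2 = 2*1 + 0, so a_2 = 2.
The remainder reaches 0 after 3 divisions, so the expansion has 3 partial quotients, read off in order.

[8; 2, 2]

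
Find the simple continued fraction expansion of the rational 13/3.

[4; 3]

Run the Euclidean algorithm on 13 and 3; the successive quotients are the partial quotients a_0, a_1, ... (each step inverts the fractional part left over by the previous one):
  13 = 4*3 + 1, so a_0 = 4.
  3 = 3*1 + 0, so a_1 = 3.
The remainder reaches 0 after 2 divisions, so the expansion has 2 partial quotients, read off in order.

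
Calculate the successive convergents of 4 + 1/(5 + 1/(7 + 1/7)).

Using the convergent recurrence p_i = a_i*p_{i-1} + p_{i-2}, q_i = a_i*q_{i-1} + q_{i-2} with p_{-2}=0, p_{-1}=1, q_{-2}=1, q_{-1}=0:
  i=0: a_0=4, p_0 = 4*1 + 0 = 4, q_0 = 4*0 + 1 = 1.
  i=1: a_1=5, p_1 = 5*4 + 1 = 21, q_1 = 5*1 + 0 = 5.
  i=2: a_2=7, p_2 = 7*21 + 4 = 151, q_2 = 7*5 + 1 = 36.
  i=3: a_3=7, p_3 = 7*151 + 21 = 1078, q_3 = 7*36 + 5 = 257.

4/1, 21/5, 151/36, 1078/257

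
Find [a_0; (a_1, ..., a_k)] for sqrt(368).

[19; (5, 2, 5, 38)]

Write x_i = (sqrt(368) + m_i)/d_i with (m_0, d_0) = (0, 1). a_0 = floor(sqrt(368)) = 19, since 19^2 = 361 <= 368 < 400 = 20^2.
Iterate m_{i+1} = d_i*a_i - m_i, d_{i+1} = (368 - m_{i+1}^2)/d_i, a_{i+1} = floor((a_0 + m_{i+1})/d_{i+1}):
  m_1 = 1*19 - 0 = 19, d_1 = (368 - 19^2)/1 = 7/1 = 7, a_1 = floor((19 + 19)/7) = 5.
  m_2 = 7*5 - 19 = 16, d_2 = (368 - 16^2)/7 = 112/7 = 16, a_2 = floor((19 + 16)/16) = 2.
  m_3 = 16*2 - 16 = 16, d_3 = (368 - 16^2)/16 = 112/16 = 7, a_3 = floor((19 + 16)/7) = 5.
  m_4 = 7*5 - 16 = 19, d_4 = (368 - 19^2)/7 = 7/7 = 1, a_4 = floor((19 + 19)/1) = 38.
  m_5 = 1*38 - 19 = 19, d_5 = (368 - 19^2)/1 = 7/1 = 7: (m_5, d_5) = (m_1, d_1) = (19, 7), so from here the quotients repeat a_1, ..., a_4; the period length is 4.
Hence the expansion of sqrt(368) is a_0 = 19 followed by the repeating block 5, 2, 5, 38 (period 4).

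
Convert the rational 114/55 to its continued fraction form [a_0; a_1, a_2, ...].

[2; 13, 1, 3]

Run the Euclidean algorithm on 114 and 55; the successive quotients are the partial quotients a_0, a_1, ... (each step inverts the fractional part left over by the previous one):
  114 = 2*55 + 4, so a_0 = 2.
  55 = 13*4 + 3, so a_1 = 13.
  4 = 1*3 + 1, so a_2 = 1.
  3 = 3*1 + 0, so a_3 = 3.
The remainder reaches 0 after 4 divisions, so the expansion has 4 partial quotients, read off in order.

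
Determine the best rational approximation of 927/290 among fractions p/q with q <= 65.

179/56

Expand x = 927/290 as a continued fraction with the Euclidean algorithm:
  927 = 3*290 + 57, so a_0 = 3.
  290 = 5*57 + 5, so a_1 = 5.
  57 = 11*5 + 2, so a_2 = 11.
  5 = 2*2 + 1, so a_3 = 2.
  2 = 2*1 + 0, so a_4 = 2.
so x = [3; 5, 11, 2, 2].
Convergents (p_i = a_i*p_{i-1} + p_{i-2}, q_i = a_i*q_{i-1} + q_{i-2} with p_{-2}=0, p_{-1}=1, q_{-2}=1, q_{-1}=0), until the denominator exceeds 65:
  i=0: a_0=3, p_0 = 3*1 + 0 = 3, q_0 = 3*0 + 1 = 1.
  i=1: a_1=5, p_1 = 5*3 + 1 = 16, q_1 = 5*1 + 0 = 5.
  i=2: a_2=11, p_2 = 11*16 + 3 = 179, q_2 = 11*5 + 1 = 56.
  i=3: a_3=2, p_3 = 2*179 + 16 = 374, q_3 = 2*56 + 5 = 117.
q_3 = 117 > 65, so the last convergent with denominator <= 65 is p_2/q_2 = 179/56.
The closest fraction with denominator <= 65 is either p_2/q_2 or the intermediate fraction (k*p_2 + p_1)/(k*q_2 + q_1) with the largest k >= 1 whose denominator stays <= 65; these approach x as k grows, and every other convergent or intermediate fraction in range is farther away.
Largest k: floor((65 - q_1)/q_2) = floor((65 - 5)/56) = 1.
That gives (1*179 + 16)/(1*56 + 5) = 195/61.
Compare the errors: |x - 179/56| = |927*56 - 179*290|/(290*56) = 2/16240, and |x - 195/61| = |927*61 - 195*290|/(290*61) = 3/17690.
Cross-multiplying, 2*17690 = 35380 < 48720 = 3*16240, so 2/16240 is smaller: the convergent 179/56 is closer to x than 195/61.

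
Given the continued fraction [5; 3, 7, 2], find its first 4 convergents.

Using the convergent recurrence p_i = a_i*p_{i-1} + p_{i-2}, q_i = a_i*q_{i-1} + q_{i-2} with p_{-2}=0, p_{-1}=1, q_{-2}=1, q_{-1}=0:
  i=0: a_0=5, p_0 = 5*1 + 0 = 5, q_0 = 5*0 + 1 = 1.
  i=1: a_1=3, p_1 = 3*5 + 1 = 16, q_1 = 3*1 + 0 = 3.
  i=2: a_2=7, p_2 = 7*16 + 5 = 117, q_2 = 7*3 + 1 = 22.
  i=3: a_3=2, p_3 = 2*117 + 16 = 250, q_3 = 2*22 + 3 = 47.

5/1, 16/3, 117/22, 250/47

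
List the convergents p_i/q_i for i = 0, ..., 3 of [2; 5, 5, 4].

Using the convergent recurrence p_i = a_i*p_{i-1} + p_{i-2}, q_i = a_i*q_{i-1} + q_{i-2} with p_{-2}=0, p_{-1}=1, q_{-2}=1, q_{-1}=0:
  i=0: a_0=2, p_0 = 2*1 + 0 = 2, q_0 = 2*0 + 1 = 1.
  i=1: a_1=5, p_1 = 5*2 + 1 = 11, q_1 = 5*1 + 0 = 5.
  i=2: a_2=5, p_2 = 5*11 + 2 = 57, q_2 = 5*5 + 1 = 26.
  i=3: a_3=4, p_3 = 4*57 + 11 = 239, q_3 = 4*26 + 5 = 109.

2/1, 11/5, 57/26, 239/109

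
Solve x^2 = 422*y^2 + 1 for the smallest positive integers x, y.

First expand sqrt(422) as a continued fraction. With x_i = (sqrt(422) + m_i)/d_i and (m_0, d_0) = (0, 1): a_0 = floor(sqrt(422)) = 20, since 20^2 = 400 <= 422 < 441 = 21^2.
Iterate m_{i+1} = d_i*a_i - m_i, d_{i+1} = (422 - m_{i+1}^2)/d_i, a_{i+1} = floor((a_0 + m_{i+1})/d_{i+1}):
  m_1 = 1*20 - 0 = 20, d_1 = (422 - 20^2)/1 = 22/1 = 22, a_1 = floor((20 + 20)/22) = 1.
  m_2 = 22*1 - 20 = 2, d_2 = (422 - 2^2)/22 = 418/22 = 19, a_2 = floor((20 + 2)/19) = 1.
  m_3 = 19*1 - 2 = 17, d_3 = (422 - 17^2)/19 = 133/19 = 7, a_3 = floor((20 + 17)/7) = 5.
  m_4 = 7*5 - 17 = 18, d_4 = (422 - 18^2)/7 = 98/7 = 14, a_4 = floor((20 + 18)/14) = 2.
  m_5 = 14*2 - 18 = 10, d_5 = (422 - 10^2)/14 = 322/14 = 23, a_5 = floor((20 + 10)/23) = 1.
  m_6 = 23*1 - 10 = 13, d_6 = (422 - 13^2)/23 = 253/23 = 11, a_6 = floor((20 + 13)/11) = 3.
  m_7 = 11*3 - 13 = 20, d_7 = (422 - 20^2)/11 = 22/11 = 2, a_7 = floor((20 + 20)/2) = 20.
  m_8 = 2*20 - 20 = 20, d_8 = (422 - 20^2)/2 = 22/2 = 11, a_8 = floor((20 + 20)/11) = 3.
  m_9 = 11*3 - 20 = 13, d_9 = (422 - 13^2)/11 = 253/11 = 23, a_9 = floor((20 + 13)/23) = 1.
  m_10 = 23*1 - 13 = 10, d_10 = (422 - 10^2)/23 = 322/23 = 14, a_10 = floor((20 + 10)/14) = 2.
  m_11 = 14*2 - 10 = 18, d_11 = (422 - 18^2)/14 = 98/14 = 7, a_11 = floor((20 + 18)/7) = 5.
  m_12 = 7*5 - 18 = 17, d_12 = (422 - 17^2)/7 = 133/7 = 19, a_12 = floor((20 + 17)/19) = 1.
  m_13 = 19*1 - 17 = 2, d_13 = (422 - 2^2)/19 = 418/19 = 22, a_13 = floor((20 + 2)/22) = 1.
  m_14 = 22*1 - 2 = 20, d_14 = (422 - 20^2)/22 = 22/22 = 1, a_14 = floor((20 + 20)/1) = 40.
  m_15 = 1*40 - 20 = 20, d_15 = (422 - 20^2)/1 = 22/1 = 22: (m_15, d_15) = (m_1, d_1) = (20, 22), so from here the quotients repeat a_1, ..., a_14; the period length is 14.
So sqrt(422) = [20; (1, 1, 5, 2, 1, 3, 20, 3, 1, 2, 5, 1, 1, 40)] with period length k = 14.
k is even, so the fundamental solution of x^2 - 422y^2 = 1 is (p_{k-1}, q_{k-1}) = (p_13, q_13); compute convergents through index 13.
Convergents (p_i = a_i*p_{i-1} + p_{i-2}, q_i = a_i*q_{i-1} + q_{i-2} with p_{-2}=0, p_{-1}=1, q_{-2}=1, q_{-1}=0):
  i=0: a_0=20, p_0 = 20*1 + 0 = 20, q_0 = 20*0 + 1 = 1.
  i=1: a_1=1, p_1 = 1*20 + 1 = 21, q_1 = 1*1 + 0 = 1.
  i=2: a_2=1, p_2 = 1*21 + 20 = 41, q_2 = 1*1 + 1 = 2.
  i=3: a_3=5, p_3 = 5*41 + 21 = 226, q_3 = 5*2 + 1 = 11.
  i=4: a_4=2, p_4 = 2*226 + 41 = 493, q_4 = 2*11 + 2 = 24.
  i=5: a_5=1, p_5 = 1*493 + 226 = 719, q_5 = 1*24 + 11 = 35.
  i=6: a_6=3, p_6 = 3*719 + 493 = 2650, q_6 = 3*35 + 24 = 129.
  i=7: a_7=20, p_7 = 20*2650 + 719 = 53719, q_7 = 20*129 + 35 = 2615.
  i=8: a_8=3, p_8 = 3*53719 + 2650 = 163807, q_8 = 3*2615 + 129 = 7974.
  i=9: a_9=1, p_9 = 1*163807 + 53719 = 217526, q_9 = 1*7974 + 2615 = 10589.
  i=10: a_10=2, p_10 = 2*217526 + 163807 = 598859, q_10 = 2*10589 + 7974 = 29152.
  i=11: a_11=5, p_11 = 5*598859 + 217526 = 3211821, q_11 = 5*29152 + 10589 = 156349.
  i=12: a_12=1, p_12 = 1*3211821 + 598859 = 3810680, q_12 = 1*156349 + 29152 = 185501.
  i=13: a_13=1, p_13 = 1*3810680 + 3211821 = 7022501, q_13 = 1*185501 + 156349 = 341850.
Check: 7022501^2 - 422*341850^2 = 49315520295001 - 49315520295000 = 1, so (x, y) = (7022501, 341850) solves the equation, and by the theorem it is the least positive solution.

(x, y) = (7022501, 341850)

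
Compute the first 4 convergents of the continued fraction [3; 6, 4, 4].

Using the convergent recurrence p_i = a_i*p_{i-1} + p_{i-2}, q_i = a_i*q_{i-1} + q_{i-2} with p_{-2}=0, p_{-1}=1, q_{-2}=1, q_{-1}=0:
  i=0: a_0=3, p_0 = 3*1 + 0 = 3, q_0 = 3*0 + 1 = 1.
  i=1: a_1=6, p_1 = 6*3 + 1 = 19, q_1 = 6*1 + 0 = 6.
  i=2: a_2=4, p_2 = 4*19 + 3 = 79, q_2 = 4*6 + 1 = 25.
  i=3: a_3=4, p_3 = 4*79 + 19 = 335, q_3 = 4*25 + 6 = 106.

3/1, 19/6, 79/25, 335/106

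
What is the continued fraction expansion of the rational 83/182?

[0; 2, 5, 5, 3]

Run the Euclidean algorithm on 83 and 182; the successive quotients are the partial quotients a_0, a_1, ... (each step inverts the fractional part left over by the previous one):
  83 = 0*182 + 83, so a_0 = 0.
  182 = 2*83 + 16, so a_1 = 2.
  83 = 5*16 + 3, so a_2 = 5.
  16 = 5*3 + 1, so a_3 = 5.
  3 = 3*1 + 0, so a_4 = 3.
The remainder reaches 0 after 5 divisions, so the expansion has 5 partial quotients, read off in order.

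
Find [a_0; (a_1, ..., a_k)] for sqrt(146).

[12; (12, 24)]

Write x_i = (sqrt(146) + m_i)/d_i with (m_0, d_0) = (0, 1). a_0 = floor(sqrt(146)) = 12, since 12^2 = 144 <= 146 < 169 = 13^2.
Iterate m_{i+1} = d_i*a_i - m_i, d_{i+1} = (146 - m_{i+1}^2)/d_i, a_{i+1} = floor((a_0 + m_{i+1})/d_{i+1}):
  m_1 = 1*12 - 0 = 12, d_1 = (146 - 12^2)/1 = 2/1 = 2, a_1 = floor((12 + 12)/2) = 12.
  m_2 = 2*12 - 12 = 12, d_2 = (146 - 12^2)/2 = 2/2 = 1, a_2 = floor((12 + 12)/1) = 24.
  m_3 = 1*24 - 12 = 12, d_3 = (146 - 12^2)/1 = 2/1 = 2: (m_3, d_3) = (m_1, d_1) = (12, 2), so from here the quotients repeat a_1, a_2; the period length is 2.
Hence the expansion of sqrt(146) is a_0 = 12 followed by the repeating block 12, 24 (period 2).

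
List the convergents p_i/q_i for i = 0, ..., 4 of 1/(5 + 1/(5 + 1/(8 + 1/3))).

0/1, 1/5, 5/26, 41/213, 128/665

Using the convergent recurrence p_i = a_i*p_{i-1} + p_{i-2}, q_i = a_i*q_{i-1} + q_{i-2} with p_{-2}=0, p_{-1}=1, q_{-2}=1, q_{-1}=0:
  i=0: a_0=0, p_0 = 0*1 + 0 = 0, q_0 = 0*0 + 1 = 1.
  i=1: a_1=5, p_1 = 5*0 + 1 = 1, q_1 = 5*1 + 0 = 5.
  i=2: a_2=5, p_2 = 5*1 + 0 = 5, q_2 = 5*5 + 1 = 26.
  i=3: a_3=8, p_3 = 8*5 + 1 = 41, q_3 = 8*26 + 5 = 213.
  i=4: a_4=3, p_4 = 3*41 + 5 = 128, q_4 = 3*213 + 26 = 665.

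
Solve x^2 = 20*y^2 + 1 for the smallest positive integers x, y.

First expand sqrt(20) as a continued fraction. With x_i = (sqrt(20) + m_i)/d_i and (m_0, d_0) = (0, 1): a_0 = floor(sqrt(20)) = 4, since 4^2 = 16 <= 20 < 25 = 5^2.
Iterate m_{i+1} = d_i*a_i - m_i, d_{i+1} = (20 - m_{i+1}^2)/d_i, a_{i+1} = floor((a_0 + m_{i+1})/d_{i+1}):
  m_1 = 1*4 - 0 = 4, d_1 = (20 - 4^2)/1 = 4/1 = 4, a_1 = floor((4 + 4)/4) = 2.
  m_2 = 4*2 - 4 = 4, d_2 = (20 - 4^2)/4 = 4/4 = 1, a_2 = floor((4 + 4)/1) = 8.
  m_3 = 1*8 - 4 = 4, d_3 = (20 - 4^2)/1 = 4/1 = 4: (m_3, d_3) = (m_1, d_1) = (4, 4), so from here the quotients repeat a_1, a_2; the period length is 2.
So sqrt(20) = [4; (2, 8)] with period length k = 2.
k is even, so the fundamental solution of x^2 - 20y^2 = 1 is (p_{k-1}, q_{k-1}) = (p_1, q_1); compute convergents through index 1.
Convergents (p_i = a_i*p_{i-1} + p_{i-2}, q_i = a_i*q_{i-1} + q_{i-2} with p_{-2}=0, p_{-1}=1, q_{-2}=1, q_{-1}=0):
  i=0: a_0=4, p_0 = 4*1 + 0 = 4, q_0 = 4*0 + 1 = 1.
  i=1: a_1=2, p_1 = 2*4 + 1 = 9, q_1 = 2*1 + 0 = 2.
Check: 9^2 - 20*2^2 = 81 - 80 = 1, so (x, y) = (9, 2) solves the equation, and by the theorem it is the least positive solution.

(x, y) = (9, 2)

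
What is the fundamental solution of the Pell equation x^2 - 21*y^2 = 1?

(x, y) = (55, 12)

First expand sqrt(21) as a continued fraction. With x_i = (sqrt(21) + m_i)/d_i and (m_0, d_0) = (0, 1): a_0 = floor(sqrt(21)) = 4, since 4^2 = 16 <= 21 < 25 = 5^2.
Iterate m_{i+1} = d_i*a_i - m_i, d_{i+1} = (21 - m_{i+1}^2)/d_i, a_{i+1} = floor((a_0 + m_{i+1})/d_{i+1}):
  m_1 = 1*4 - 0 = 4, d_1 = (21 - 4^2)/1 = 5/1 = 5, a_1 = floor((4 + 4)/5) = 1.
  m_2 = 5*1 - 4 = 1, d_2 = (21 - 1^2)/5 = 20/5 = 4, a_2 = floor((4 + 1)/4) = 1.
  m_3 = 4*1 - 1 = 3, d_3 = (21 - 3^2)/4 = 12/4 = 3, a_3 = floor((4 + 3)/3) = 2.
  m_4 = 3*2 - 3 = 3, d_4 = (21 - 3^2)/3 = 12/3 = 4, a_4 = floor((4 + 3)/4) = 1.
  m_5 = 4*1 - 3 = 1, d_5 = (21 - 1^2)/4 = 20/4 = 5, a_5 = floor((4 + 1)/5) = 1.
  m_6 = 5*1 - 1 = 4, d_6 = (21 - 4^2)/5 = 5/5 = 1, a_6 = floor((4 + 4)/1) = 8.
  m_7 = 1*8 - 4 = 4, d_7 = (21 - 4^2)/1 = 5/1 = 5: (m_7, d_7) = (m_1, d_1) = (4, 5), so from here the quotients repeat a_1, ..., a_6; the period length is 6.
So sqrt(21) = [4; (1, 1, 2, 1, 1, 8)] with period length k = 6.
k is even, so the fundamental solution of x^2 - 21y^2 = 1 is (p_{k-1}, q_{k-1}) = (p_5, q_5); compute convergents through index 5.
Convergents (p_i = a_i*p_{i-1} + p_{i-2}, q_i = a_i*q_{i-1} + q_{i-2} with p_{-2}=0, p_{-1}=1, q_{-2}=1, q_{-1}=0):
  i=0: a_0=4, p_0 = 4*1 + 0 = 4, q_0 = 4*0 + 1 = 1.
  i=1: a_1=1, p_1 = 1*4 + 1 = 5, q_1 = 1*1 + 0 = 1.
  i=2: a_2=1, p_2 = 1*5 + 4 = 9, q_2 = 1*1 + 1 = 2.
  i=3: a_3=2, p_3 = 2*9 + 5 = 23, q_3 = 2*2 + 1 = 5.
  i=4: a_4=1, p_4 = 1*23 + 9 = 32, q_4 = 1*5 + 2 = 7.
  i=5: a_5=1, p_5 = 1*32 + 23 = 55, q_5 = 1*7 + 5 = 12.
Check: 55^2 - 21*12^2 = 3025 - 3024 = 1, so (x, y) = (55, 12) solves the equation, and by the theorem it is the least positive solution.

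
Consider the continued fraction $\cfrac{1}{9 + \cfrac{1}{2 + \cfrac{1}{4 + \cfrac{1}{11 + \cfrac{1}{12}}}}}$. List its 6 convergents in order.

Using the convergent recurrence p_i = a_i*p_{i-1} + p_{i-2}, q_i = a_i*q_{i-1} + q_{i-2} with p_{-2}=0, p_{-1}=1, q_{-2}=1, q_{-1}=0:
  i=0: a_0=0, p_0 = 0*1 + 0 = 0, q_0 = 0*0 + 1 = 1.
  i=1: a_1=9, p_1 = 9*0 + 1 = 1, q_1 = 9*1 + 0 = 9.
  i=2: a_2=2, p_2 = 2*1 + 0 = 2, q_2 = 2*9 + 1 = 19.
  i=3: a_3=4, p_3 = 4*2 + 1 = 9, q_3 = 4*19 + 9 = 85.
  i=4: a_4=11, p_4 = 11*9 + 2 = 101, q_4 = 11*85 + 19 = 954.
  i=5: a_5=12, p_5 = 12*101 + 9 = 1221, q_5 = 12*954 + 85 = 11533.

0/1, 1/9, 2/19, 9/85, 101/954, 1221/11533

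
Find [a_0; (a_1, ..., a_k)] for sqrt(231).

[15; (5, 30)]

Write x_i = (sqrt(231) + m_i)/d_i with (m_0, d_0) = (0, 1). a_0 = floor(sqrt(231)) = 15, since 15^2 = 225 <= 231 < 256 = 16^2.
Iterate m_{i+1} = d_i*a_i - m_i, d_{i+1} = (231 - m_{i+1}^2)/d_i, a_{i+1} = floor((a_0 + m_{i+1})/d_{i+1}):
  m_1 = 1*15 - 0 = 15, d_1 = (231 - 15^2)/1 = 6/1 = 6, a_1 = floor((15 + 15)/6) = 5.
  m_2 = 6*5 - 15 = 15, d_2 = (231 - 15^2)/6 = 6/6 = 1, a_2 = floor((15 + 15)/1) = 30.
  m_3 = 1*30 - 15 = 15, d_3 = (231 - 15^2)/1 = 6/1 = 6: (m_3, d_3) = (m_1, d_1) = (15, 6), so from here the quotients repeat a_1, a_2; the period length is 2.
Hence the expansion of sqrt(231) is a_0 = 15 followed by the repeating block 5, 30 (period 2).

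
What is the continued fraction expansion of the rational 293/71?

[4; 7, 1, 8]

Run the Euclidean algorithm on 293 and 71; the successive quotients are the partial quotients a_0, a_1, ... (each step inverts the fractional part left over by the previous one):
  293 = 4*71 + 9, so a_0 = 4.
  71 = 7*9 + 8, so a_1 = 7.
  9 = 1*8 + 1, so a_2 = 1.
  8 = 8*1 + 0, so a_3 = 8.
The remainder reaches 0 after 4 divisions, so the expansion has 4 partial quotients, read off in order.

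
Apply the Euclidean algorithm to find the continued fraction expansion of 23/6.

Run the Euclidean algorithm on 23 and 6; the successive quotients are the partial quotients a_0, a_1, ... (each step inverts the fractional part left over by the previous one):
  23 = 3*6 + 5, so a_0 = 3.
  6 = 1*5 + 1, so a_1 = 1.
  5 = 5*1 + 0, so a_2 = 5.
The remainder reaches 0 after 3 divisions, so the expansion has 3 partial quotients, read off in order.

[3; 1, 5]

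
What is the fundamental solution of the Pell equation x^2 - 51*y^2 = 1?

(x, y) = (50, 7)

First expand sqrt(51) as a continued fraction. With x_i = (sqrt(51) + m_i)/d_i and (m_0, d_0) = (0, 1): a_0 = floor(sqrt(51)) = 7, since 7^2 = 49 <= 51 < 64 = 8^2.
Iterate m_{i+1} = d_i*a_i - m_i, d_{i+1} = (51 - m_{i+1}^2)/d_i, a_{i+1} = floor((a_0 + m_{i+1})/d_{i+1}):
  m_1 = 1*7 - 0 = 7, d_1 = (51 - 7^2)/1 = 2/1 = 2, a_1 = floor((7 + 7)/2) = 7.
  m_2 = 2*7 - 7 = 7, d_2 = (51 - 7^2)/2 = 2/2 = 1, a_2 = floor((7 + 7)/1) = 14.
  m_3 = 1*14 - 7 = 7, d_3 = (51 - 7^2)/1 = 2/1 = 2: (m_3, d_3) = (m_1, d_1) = (7, 2), so from here the quotients repeat a_1, a_2; the period length is 2.
So sqrt(51) = [7; (7, 14)] with period length k = 2.
k is even, so the fundamental solution of x^2 - 51y^2 = 1 is (p_{k-1}, q_{k-1}) = (p_1, q_1); compute convergents through index 1.
Convergents (p_i = a_i*p_{i-1} + p_{i-2}, q_i = a_i*q_{i-1} + q_{i-2} with p_{-2}=0, p_{-1}=1, q_{-2}=1, q_{-1}=0):
  i=0: a_0=7, p_0 = 7*1 + 0 = 7, q_0 = 7*0 + 1 = 1.
  i=1: a_1=7, p_1 = 7*7 + 1 = 50, q_1 = 7*1 + 0 = 7.
Check: 50^2 - 51*7^2 = 2500 - 2499 = 1, so (x, y) = (50, 7) solves the equation, and by the theorem it is the least positive solution.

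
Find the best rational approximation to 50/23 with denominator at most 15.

Expand x = 50/23 as a continued fraction with the Euclidean algorithm:
  50 = 2*23 + 4, so a_0 = 2.
  23 = 5*4 + 3, so a_1 = 5.
  4 = 1*3 + 1, so a_2 = 1.
  3 = 3*1 + 0, so a_3 = 3.
so x = [2; 5, 1, 3].
Convergents (p_i = a_i*p_{i-1} + p_{i-2}, q_i = a_i*q_{i-1} + q_{i-2} with p_{-2}=0, p_{-1}=1, q_{-2}=1, q_{-1}=0), until the denominator exceeds 15:
  i=0: a_0=2, p_0 = 2*1 + 0 = 2, q_0 = 2*0 + 1 = 1.
  i=1: a_1=5, p_1 = 5*2 + 1 = 11, q_1 = 5*1 + 0 = 5.
  i=2: a_2=1, p_2 = 1*11 + 2 = 13, q_2 = 1*5 + 1 = 6.
  i=3: a_3=3, p_3 = 3*13 + 11 = 50, q_3 = 3*6 + 5 = 23.
q_3 = 23 > 15, so the last convergent with denominator <= 15 is p_2/q_2 = 13/6.
The closest fraction with denominator <= 15 is either p_2/q_2 or the intermediate fraction (k*p_2 + p_1)/(k*q_2 + q_1) with the largest k >= 1 whose denominator stays <= 15; these approach x as k grows, and every other convergent or intermediate fraction in range is farther away.
Largest k: floor((15 - q_1)/q_2) = floor((15 - 5)/6) = 1.
That gives (1*13 + 11)/(1*6 + 5) = 24/11.
Compare the errors: |x - 13/6| = |50*6 - 13*23|/(23*6) = 1/138, and |x - 24/11| = |50*11 - 24*23|/(23*11) = 2/253.
Cross-multiplying, 1*253 = 253 < 276 = 2*138, so 1/138 is smaller: the convergent 13/6 is closer to x than 24/11.

13/6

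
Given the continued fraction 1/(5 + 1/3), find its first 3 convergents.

Using the convergent recurrence p_i = a_i*p_{i-1} + p_{i-2}, q_i = a_i*q_{i-1} + q_{i-2} with p_{-2}=0, p_{-1}=1, q_{-2}=1, q_{-1}=0:
  i=0: a_0=0, p_0 = 0*1 + 0 = 0, q_0 = 0*0 + 1 = 1.
  i=1: a_1=5, p_1 = 5*0 + 1 = 1, q_1 = 5*1 + 0 = 5.
  i=2: a_2=3, p_2 = 3*1 + 0 = 3, q_2 = 3*5 + 1 = 16.

0/1, 1/5, 3/16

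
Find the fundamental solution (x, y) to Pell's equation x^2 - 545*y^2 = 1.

(x, y) = (1961, 84)

First expand sqrt(545) as a continued fraction. With x_i = (sqrt(545) + m_i)/d_i and (m_0, d_0) = (0, 1): a_0 = floor(sqrt(545)) = 23, since 23^2 = 529 <= 545 < 576 = 24^2.
Iterate m_{i+1} = d_i*a_i - m_i, d_{i+1} = (545 - m_{i+1}^2)/d_i, a_{i+1} = floor((a_0 + m_{i+1})/d_{i+1}):
  m_1 = 1*23 - 0 = 23, d_1 = (545 - 23^2)/1 = 16/1 = 16, a_1 = floor((23 + 23)/16) = 2.
  m_2 = 16*2 - 23 = 9, d_2 = (545 - 9^2)/16 = 464/16 = 29, a_2 = floor((23 + 9)/29) = 1.
  m_3 = 29*1 - 9 = 20, d_3 = (545 - 20^2)/29 = 145/29 = 5, a_3 = floor((23 + 20)/5) = 8.
  m_4 = 5*8 - 20 = 20, d_4 = (545 - 20^2)/5 = 145/5 = 29, a_4 = floor((23 + 20)/29) = 1.
  m_5 = 29*1 - 20 = 9, d_5 = (545 - 9^2)/29 = 464/29 = 16, a_5 = floor((23 + 9)/16) = 2.
  m_6 = 16*2 - 9 = 23, d_6 = (545 - 23^2)/16 = 16/16 = 1, a_6 = floor((23 + 23)/1) = 46.
  m_7 = 1*46 - 23 = 23, d_7 = (545 - 23^2)/1 = 16/1 = 16: (m_7, d_7) = (m_1, d_1) = (23, 16), so from here the quotients repeat a_1, ..., a_6; the period length is 6.
So sqrt(545) = [23; (2, 1, 8, 1, 2, 46)] with period length k = 6.
k is even, so the fundamental solution of x^2 - 545y^2 = 1 is (p_{k-1}, q_{k-1}) = (p_5, q_5); compute convergents through index 5.
Convergents (p_i = a_i*p_{i-1} + p_{i-2}, q_i = a_i*q_{i-1} + q_{i-2} with p_{-2}=0, p_{-1}=1, q_{-2}=1, q_{-1}=0):
  i=0: a_0=23, p_0 = 23*1 + 0 = 23, q_0 = 23*0 + 1 = 1.
  i=1: a_1=2, p_1 = 2*23 + 1 = 47, q_1 = 2*1 + 0 = 2.
  i=2: a_2=1, p_2 = 1*47 + 23 = 70, q_2 = 1*2 + 1 = 3.
  i=3: a_3=8, p_3 = 8*70 + 47 = 607, q_3 = 8*3 + 2 = 26.
  i=4: a_4=1, p_4 = 1*607 + 70 = 677, q_4 = 1*26 + 3 = 29.
  i=5: a_5=2, p_5 = 2*677 + 607 = 1961, q_5 = 2*29 + 26 = 84.
Check: 1961^2 - 545*84^2 = 3845521 - 3845520 = 1, so (x, y) = (1961, 84) solves the equation, and by the theorem it is the least positive solution.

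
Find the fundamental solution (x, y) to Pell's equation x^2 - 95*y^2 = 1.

(x, y) = (39, 4)

First expand sqrt(95) as a continued fraction. With x_i = (sqrt(95) + m_i)/d_i and (m_0, d_0) = (0, 1): a_0 = floor(sqrt(95)) = 9, since 9^2 = 81 <= 95 < 100 = 10^2.
Iterate m_{i+1} = d_i*a_i - m_i, d_{i+1} = (95 - m_{i+1}^2)/d_i, a_{i+1} = floor((a_0 + m_{i+1})/d_{i+1}):
  m_1 = 1*9 - 0 = 9, d_1 = (95 - 9^2)/1 = 14/1 = 14, a_1 = floor((9 + 9)/14) = 1.
  m_2 = 14*1 - 9 = 5, d_2 = (95 - 5^2)/14 = 70/14 = 5, a_2 = floor((9 + 5)/5) = 2.
  m_3 = 5*2 - 5 = 5, d_3 = (95 - 5^2)/5 = 70/5 = 14, a_3 = floor((9 + 5)/14) = 1.
  m_4 = 14*1 - 5 = 9, d_4 = (95 - 9^2)/14 = 14/14 = 1, a_4 = floor((9 + 9)/1) = 18.
  m_5 = 1*18 - 9 = 9, d_5 = (95 - 9^2)/1 = 14/1 = 14: (m_5, d_5) = (m_1, d_1) = (9, 14), so from here the quotients repeat a_1, ..., a_4; the period length is 4.
So sqrt(95) = [9; (1, 2, 1, 18)] with period length k = 4.
k is even, so the fundamental solution of x^2 - 95y^2 = 1 is (p_{k-1}, q_{k-1}) = (p_3, q_3); compute convergents through index 3.
Convergents (p_i = a_i*p_{i-1} + p_{i-2}, q_i = a_i*q_{i-1} + q_{i-2} with p_{-2}=0, p_{-1}=1, q_{-2}=1, q_{-1}=0):
  i=0: a_0=9, p_0 = 9*1 + 0 = 9, q_0 = 9*0 + 1 = 1.
  i=1: a_1=1, p_1 = 1*9 + 1 = 10, q_1 = 1*1 + 0 = 1.
  i=2: a_2=2, p_2 = 2*10 + 9 = 29, q_2 = 2*1 + 1 = 3.
  i=3: a_3=1, p_3 = 1*29 + 10 = 39, q_3 = 1*3 + 1 = 4.
Check: 39^2 - 95*4^2 = 1521 - 1520 = 1, so (x, y) = (39, 4) solves the equation, and by the theorem it is the least positive solution.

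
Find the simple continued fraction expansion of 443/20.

[22; 6, 1, 2]

Run the Euclidean algorithm on 443 and 20; the successive quotients are the partial quotients a_0, a_1, ... (each step inverts the fractional part left over by the previous one):
  443 = 22*20 + 3, so a_0 = 22.
  20 = 6*3 + 2, so a_1 = 6.
  3 = 1*2 + 1, so a_2 = 1.
  2 = 2*1 + 0, so a_3 = 2.
The remainder reaches 0 after 4 divisions, so the expansion has 4 partial quotients, read off in order.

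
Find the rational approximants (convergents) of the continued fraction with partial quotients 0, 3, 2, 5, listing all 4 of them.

0/1, 1/3, 2/7, 11/38

Using the convergent recurrence p_i = a_i*p_{i-1} + p_{i-2}, q_i = a_i*q_{i-1} + q_{i-2} with p_{-2}=0, p_{-1}=1, q_{-2}=1, q_{-1}=0:
  i=0: a_0=0, p_0 = 0*1 + 0 = 0, q_0 = 0*0 + 1 = 1.
  i=1: a_1=3, p_1 = 3*0 + 1 = 1, q_1 = 3*1 + 0 = 3.
  i=2: a_2=2, p_2 = 2*1 + 0 = 2, q_2 = 2*3 + 1 = 7.
  i=3: a_3=5, p_3 = 5*2 + 1 = 11, q_3 = 5*7 + 3 = 38.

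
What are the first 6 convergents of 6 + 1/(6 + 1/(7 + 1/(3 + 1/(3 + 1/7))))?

Using the convergent recurrence p_i = a_i*p_{i-1} + p_{i-2}, q_i = a_i*q_{i-1} + q_{i-2} with p_{-2}=0, p_{-1}=1, q_{-2}=1, q_{-1}=0:
  i=0: a_0=6, p_0 = 6*1 + 0 = 6, q_0 = 6*0 + 1 = 1.
  i=1: a_1=6, p_1 = 6*6 + 1 = 37, q_1 = 6*1 + 0 = 6.
  i=2: a_2=7, p_2 = 7*37 + 6 = 265, q_2 = 7*6 + 1 = 43.
  i=3: a_3=3, p_3 = 3*265 + 37 = 832, q_3 = 3*43 + 6 = 135.
  i=4: a_4=3, p_4 = 3*832 + 265 = 2761, q_4 = 3*135 + 43 = 448.
  i=5: a_5=7, p_5 = 7*2761 + 832 = 20159, q_5 = 7*448 + 135 = 3271.

6/1, 37/6, 265/43, 832/135, 2761/448, 20159/3271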